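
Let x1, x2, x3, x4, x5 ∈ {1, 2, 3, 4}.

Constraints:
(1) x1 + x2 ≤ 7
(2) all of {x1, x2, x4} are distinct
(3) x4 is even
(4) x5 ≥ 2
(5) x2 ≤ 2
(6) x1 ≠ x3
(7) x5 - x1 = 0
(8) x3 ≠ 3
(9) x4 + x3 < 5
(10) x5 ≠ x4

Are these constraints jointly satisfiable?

Take x1 = 4, x2 = 1, x3 = 1, x4 = 2, x5 = 4. Then constraint 1: x1 + x2 = 5; constraint 7: x5 - x1 = 0, and every other listed constraint is also met.

Satisfiable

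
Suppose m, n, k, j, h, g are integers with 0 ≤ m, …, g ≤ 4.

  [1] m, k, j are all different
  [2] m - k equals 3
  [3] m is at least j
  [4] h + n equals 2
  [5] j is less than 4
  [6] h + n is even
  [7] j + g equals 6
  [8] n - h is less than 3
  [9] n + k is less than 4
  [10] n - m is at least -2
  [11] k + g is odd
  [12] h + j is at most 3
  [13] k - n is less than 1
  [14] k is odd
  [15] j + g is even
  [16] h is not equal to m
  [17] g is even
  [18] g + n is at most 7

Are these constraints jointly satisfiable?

Satisfiable

Try m = 4, n = 2, k = 1, j = 2, h = 0, g = 4.
Check constraint 2: m - k = 3; constraint 4: h + n = 2; constraint 7: j + g = 6. The remaining constraints are straightforward to verify.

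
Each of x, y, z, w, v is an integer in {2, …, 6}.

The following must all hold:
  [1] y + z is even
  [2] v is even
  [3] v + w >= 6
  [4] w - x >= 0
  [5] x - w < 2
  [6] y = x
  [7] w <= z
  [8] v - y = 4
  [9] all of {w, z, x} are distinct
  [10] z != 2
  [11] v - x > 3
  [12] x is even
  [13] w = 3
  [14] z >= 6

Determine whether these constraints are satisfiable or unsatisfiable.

Setting (x, y, z, w, v) = (2, 2, 6, 3, 6) satisfies everything: constraint 3: v + w = 9; constraint 4: w - x = 1; constraint 5: x - w = -1, and the others follow.

Satisfiable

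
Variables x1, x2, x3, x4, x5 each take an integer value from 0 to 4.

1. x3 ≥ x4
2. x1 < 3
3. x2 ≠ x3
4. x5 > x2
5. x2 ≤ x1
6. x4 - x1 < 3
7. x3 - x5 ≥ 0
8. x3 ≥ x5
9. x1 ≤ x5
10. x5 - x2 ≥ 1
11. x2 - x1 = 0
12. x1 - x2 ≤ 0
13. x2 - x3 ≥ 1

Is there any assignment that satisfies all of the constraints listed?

Unsatisfiable

Constraints 7, 10, and 13 give x5 − x2 ≥ 1, x2 − x3 ≥ 1, x3 − x5 ≥ 0.
Adding all 3 inequalities: the left sides telescope to 0, and the right sides sum to 1 + 1 + 0 = 2. So 0 ≥ 2, which is false.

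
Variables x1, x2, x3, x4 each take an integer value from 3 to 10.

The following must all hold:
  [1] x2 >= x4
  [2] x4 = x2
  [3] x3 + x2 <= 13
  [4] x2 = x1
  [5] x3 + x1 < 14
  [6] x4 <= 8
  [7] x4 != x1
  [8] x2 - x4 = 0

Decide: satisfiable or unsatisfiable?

Unsatisfiable

From constraints 2 and 4, x4 = x2 = x1, so x4 = x1. But constraint 7 says x4 ≠ x1. Contradiction.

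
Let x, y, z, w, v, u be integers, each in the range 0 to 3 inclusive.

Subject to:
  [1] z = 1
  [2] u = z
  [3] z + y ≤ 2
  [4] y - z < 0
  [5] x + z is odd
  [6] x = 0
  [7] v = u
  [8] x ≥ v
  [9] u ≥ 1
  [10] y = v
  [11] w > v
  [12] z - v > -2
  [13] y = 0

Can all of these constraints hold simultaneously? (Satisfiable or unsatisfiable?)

Unsatisfiable

Constraint 13 fixes y = 0 and constraint 1 fixes z = 1. Constraints 2, 7, and 10 give y = v = u = z, so y = z. But 0 ≠ 1 — contradiction.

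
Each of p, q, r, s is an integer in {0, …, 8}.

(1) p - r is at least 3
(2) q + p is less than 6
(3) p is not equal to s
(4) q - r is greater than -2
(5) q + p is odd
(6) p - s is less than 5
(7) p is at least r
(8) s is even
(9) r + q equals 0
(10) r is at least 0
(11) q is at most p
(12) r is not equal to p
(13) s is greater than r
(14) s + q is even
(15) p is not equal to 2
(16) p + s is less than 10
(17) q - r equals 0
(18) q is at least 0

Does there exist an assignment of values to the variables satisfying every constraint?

Satisfiable

Take p = 5, q = 0, r = 0, s = 2. Then constraint 1: p - r = 5; constraint 2: q + p = 5, and every other listed constraint is also met.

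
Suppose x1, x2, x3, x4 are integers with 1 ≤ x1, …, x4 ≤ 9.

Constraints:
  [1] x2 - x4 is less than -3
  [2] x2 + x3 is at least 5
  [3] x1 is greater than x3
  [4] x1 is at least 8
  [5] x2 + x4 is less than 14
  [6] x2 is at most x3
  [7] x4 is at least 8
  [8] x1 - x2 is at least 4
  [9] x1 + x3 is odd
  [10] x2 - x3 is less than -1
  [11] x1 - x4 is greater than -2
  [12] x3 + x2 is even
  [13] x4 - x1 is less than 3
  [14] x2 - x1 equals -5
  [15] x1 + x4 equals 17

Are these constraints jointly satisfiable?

Take x1 = 8, x2 = 3, x3 = 5, x4 = 9. Then constraint 1: x2 - x4 = -6; constraint 2: x2 + x3 = 8, and every other listed constraint is also met.

Satisfiable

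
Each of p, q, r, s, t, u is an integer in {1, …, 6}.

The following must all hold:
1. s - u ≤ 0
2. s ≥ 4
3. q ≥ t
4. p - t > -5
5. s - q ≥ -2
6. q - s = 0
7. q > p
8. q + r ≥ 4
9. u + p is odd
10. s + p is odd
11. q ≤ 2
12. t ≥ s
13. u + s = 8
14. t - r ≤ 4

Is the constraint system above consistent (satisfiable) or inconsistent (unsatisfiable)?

From constraints 2 and 12: t ≥ s and s ≥ 4, so t ≥ 4. From constraints 3 and 11: t ≤ q and q ≤ 2, so t ≤ 2. But 2 < 4, so no value of t works.

Unsatisfiable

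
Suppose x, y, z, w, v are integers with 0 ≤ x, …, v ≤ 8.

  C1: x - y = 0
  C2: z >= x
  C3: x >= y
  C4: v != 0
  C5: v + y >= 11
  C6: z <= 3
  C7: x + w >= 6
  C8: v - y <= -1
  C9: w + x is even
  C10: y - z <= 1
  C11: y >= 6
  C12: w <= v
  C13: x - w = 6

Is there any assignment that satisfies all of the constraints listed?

From constraints 3 and 11: x ≥ y and y ≥ 6, so x ≥ 6. From constraints 2 and 6: x ≤ z and z ≤ 3, so x ≤ 3. But 3 < 6, so no value of x works.

Unsatisfiable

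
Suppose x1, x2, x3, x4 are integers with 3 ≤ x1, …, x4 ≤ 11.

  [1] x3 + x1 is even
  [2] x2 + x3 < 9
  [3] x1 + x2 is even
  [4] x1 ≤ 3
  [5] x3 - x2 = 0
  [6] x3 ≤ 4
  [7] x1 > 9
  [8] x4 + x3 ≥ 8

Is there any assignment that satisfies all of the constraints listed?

From constraint 7: x1 ≥ 10. From constraint 4: x1 ≤ 3. But 3 < 10, so no value of x1 works.

Unsatisfiable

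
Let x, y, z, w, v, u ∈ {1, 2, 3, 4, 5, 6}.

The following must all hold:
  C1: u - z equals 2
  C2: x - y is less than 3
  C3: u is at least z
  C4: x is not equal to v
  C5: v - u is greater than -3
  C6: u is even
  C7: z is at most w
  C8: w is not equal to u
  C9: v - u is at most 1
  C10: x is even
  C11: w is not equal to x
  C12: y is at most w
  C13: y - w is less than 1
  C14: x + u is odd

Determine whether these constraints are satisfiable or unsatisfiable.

Unsatisfiable

Constraint 10 makes x even and constraint 6 makes u even, so x + u must be even. Constraint 14 says x + u is odd — contradiction.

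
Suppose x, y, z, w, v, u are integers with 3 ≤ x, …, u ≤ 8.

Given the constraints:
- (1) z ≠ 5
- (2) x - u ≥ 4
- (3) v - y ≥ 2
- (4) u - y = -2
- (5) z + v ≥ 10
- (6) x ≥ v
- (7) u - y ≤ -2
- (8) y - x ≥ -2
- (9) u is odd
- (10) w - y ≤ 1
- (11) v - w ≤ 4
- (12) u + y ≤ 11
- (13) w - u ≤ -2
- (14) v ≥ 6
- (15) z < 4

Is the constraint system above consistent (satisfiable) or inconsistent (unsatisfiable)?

Constraints 2, 3, 8, 11, and 13 give u − w ≥ 2, w − v ≥ -4, v − y ≥ 2, y − x ≥ -2, x − u ≥ 4.
Adding all 5 inequalities: the left sides telescope to 0, and the right sides sum to 2 + (-4) + 2 + (-2) + 4 = 2. So 0 ≥ 2, which is false.

Unsatisfiable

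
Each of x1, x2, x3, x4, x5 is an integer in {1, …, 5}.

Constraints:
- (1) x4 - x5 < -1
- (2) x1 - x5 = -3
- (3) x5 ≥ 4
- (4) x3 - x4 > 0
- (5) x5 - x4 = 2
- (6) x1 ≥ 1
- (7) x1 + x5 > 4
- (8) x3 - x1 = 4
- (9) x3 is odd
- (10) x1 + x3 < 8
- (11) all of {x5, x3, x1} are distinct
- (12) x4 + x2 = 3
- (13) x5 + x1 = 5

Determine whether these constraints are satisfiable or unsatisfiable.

Satisfiable

One satisfying assignment is x1 = 1, x2 = 1, x3 = 5, x4 = 2, x5 = 4.
For the less obvious constraints — constraint 1: x4 - x5 = -2; constraint 2: x1 - x5 = -3 — and the others hold by inspection.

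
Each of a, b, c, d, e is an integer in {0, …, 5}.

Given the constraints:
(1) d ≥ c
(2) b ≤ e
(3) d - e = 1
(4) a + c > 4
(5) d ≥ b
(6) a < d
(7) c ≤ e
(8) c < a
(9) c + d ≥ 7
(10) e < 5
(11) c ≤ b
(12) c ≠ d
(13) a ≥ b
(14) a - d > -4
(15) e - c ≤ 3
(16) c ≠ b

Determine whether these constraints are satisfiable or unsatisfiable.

Satisfiable

Setting (a, b, c, d, e) = (4, 4, 2, 5, 4) satisfies everything: constraint 3: d - e = 1; constraint 4: a + c = 6; constraint 9: c + d = 7, and the others follow.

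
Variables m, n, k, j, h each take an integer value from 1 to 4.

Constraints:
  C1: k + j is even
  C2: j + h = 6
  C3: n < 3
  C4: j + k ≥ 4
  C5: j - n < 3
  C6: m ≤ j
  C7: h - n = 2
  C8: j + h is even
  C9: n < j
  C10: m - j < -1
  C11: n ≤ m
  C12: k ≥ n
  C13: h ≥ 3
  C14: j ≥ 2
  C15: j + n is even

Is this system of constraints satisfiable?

Satisfiable

Try m = 1, n = 1, k = 1, j = 3, h = 3.
Check constraint 2: j + h = 6; constraint 4: j + k = 4. The remaining constraints are straightforward to verify.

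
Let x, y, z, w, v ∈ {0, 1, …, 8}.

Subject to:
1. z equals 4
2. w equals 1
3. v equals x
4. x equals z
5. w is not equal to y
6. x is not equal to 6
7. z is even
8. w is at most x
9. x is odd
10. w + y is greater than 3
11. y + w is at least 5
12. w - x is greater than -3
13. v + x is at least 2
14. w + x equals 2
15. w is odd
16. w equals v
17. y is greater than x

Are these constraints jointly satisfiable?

Constraint 2 fixes w = 1 and constraint 1 fixes z = 4. Constraints 3, 4, and 16 give w = v = x = z, so w = z. But 1 ≠ 4 — contradiction.

Unsatisfiable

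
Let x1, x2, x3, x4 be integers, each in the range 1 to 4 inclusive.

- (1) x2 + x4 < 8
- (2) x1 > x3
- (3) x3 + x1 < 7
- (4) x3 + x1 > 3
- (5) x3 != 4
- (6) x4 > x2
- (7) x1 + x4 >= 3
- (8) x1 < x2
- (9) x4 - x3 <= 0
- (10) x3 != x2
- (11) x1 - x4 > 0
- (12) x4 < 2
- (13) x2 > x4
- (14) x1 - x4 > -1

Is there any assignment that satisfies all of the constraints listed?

Constraints 2, 6, 8, and 9 give x3 < x1, x1 < x2, x2 < x4, x4 ≤ x3. Chaining: x3 < x1 < x2 < x4 ≤ x3, which forces x3 < x3 — impossible.

Unsatisfiable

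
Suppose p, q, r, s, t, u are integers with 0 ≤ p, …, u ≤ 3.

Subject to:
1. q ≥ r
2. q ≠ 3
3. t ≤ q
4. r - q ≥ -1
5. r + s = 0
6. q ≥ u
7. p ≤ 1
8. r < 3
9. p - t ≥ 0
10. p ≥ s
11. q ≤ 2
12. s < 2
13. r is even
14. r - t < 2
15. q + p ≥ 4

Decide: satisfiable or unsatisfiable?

Unsatisfiable

From constraint 11: q ≤ 2. From constraint 7: p ≤ 1. Hence q + p ≤ 3. But constraint 15 requires q + p ≥ 4, and 4 > 3. Contradiction.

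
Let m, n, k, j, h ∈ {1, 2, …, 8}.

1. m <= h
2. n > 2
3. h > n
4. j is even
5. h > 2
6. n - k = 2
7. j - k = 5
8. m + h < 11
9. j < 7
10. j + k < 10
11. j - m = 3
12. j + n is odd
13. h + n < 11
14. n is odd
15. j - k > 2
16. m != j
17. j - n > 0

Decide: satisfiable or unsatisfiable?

One satisfying assignment is m = 3, n = 3, k = 1, j = 6, h = 6.
For the less obvious constraints — constraint 6: n - k = 2; constraint 7: j - k = 5 — and the others hold by inspection.

Satisfiable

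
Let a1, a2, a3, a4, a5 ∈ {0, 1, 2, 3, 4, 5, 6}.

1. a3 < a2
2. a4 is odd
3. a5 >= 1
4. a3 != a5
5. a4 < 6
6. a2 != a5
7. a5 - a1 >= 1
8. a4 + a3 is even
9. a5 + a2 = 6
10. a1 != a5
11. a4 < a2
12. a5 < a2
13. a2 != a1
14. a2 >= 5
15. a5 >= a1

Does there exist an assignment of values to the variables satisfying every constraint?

One satisfying assignment is a1 = 0, a2 = 5, a3 = 3, a4 = 3, a5 = 1.
For the less obvious constraints — constraint 7: a5 - a1 = 1; constraint 9: a5 + a2 = 6 — and the others hold by inspection.

Satisfiable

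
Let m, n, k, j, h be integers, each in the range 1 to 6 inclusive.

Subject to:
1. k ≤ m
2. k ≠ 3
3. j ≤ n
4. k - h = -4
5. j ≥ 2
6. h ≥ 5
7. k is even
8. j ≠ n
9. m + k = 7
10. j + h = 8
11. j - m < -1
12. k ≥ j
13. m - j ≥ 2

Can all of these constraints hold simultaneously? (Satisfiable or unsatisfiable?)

Satisfiable

One satisfying assignment is m = 5, n = 3, k = 2, j = 2, h = 6.
For the less obvious constraints — constraint 4: k - h = -4; constraint 9: m + k = 7; constraint 10: j + h = 8 — and the others hold by inspection.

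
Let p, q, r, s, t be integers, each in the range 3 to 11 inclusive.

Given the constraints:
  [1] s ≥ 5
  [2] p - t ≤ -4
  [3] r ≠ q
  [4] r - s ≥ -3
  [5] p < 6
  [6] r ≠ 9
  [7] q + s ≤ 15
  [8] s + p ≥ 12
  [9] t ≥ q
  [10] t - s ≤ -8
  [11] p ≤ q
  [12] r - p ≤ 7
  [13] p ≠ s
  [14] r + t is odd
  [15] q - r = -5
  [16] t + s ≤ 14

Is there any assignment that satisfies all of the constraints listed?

Unsatisfiable

Constraints 2, 4, 10, and 12 give t − p ≥ 4, p − r ≥ -7, r − s ≥ -3, s − t ≥ 8.
Adding all 4 inequalities: the left sides telescope to 0, and the right sides sum to 4 + (-7) + (-3) + 8 = 2. So 0 ≥ 2, which is false.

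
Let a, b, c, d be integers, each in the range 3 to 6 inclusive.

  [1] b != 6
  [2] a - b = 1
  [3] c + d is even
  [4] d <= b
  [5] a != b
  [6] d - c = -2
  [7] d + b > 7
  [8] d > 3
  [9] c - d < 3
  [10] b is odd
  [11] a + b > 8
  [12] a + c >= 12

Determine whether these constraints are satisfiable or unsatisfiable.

The assignment a = 6, b = 5, c = 6, d = 4 works:
  constraint 2 holds since a - b = 1.
  constraint 6 holds since d - c = -2.
  constraint 7 holds since d + b = 9.
The rest check out directly.

Satisfiable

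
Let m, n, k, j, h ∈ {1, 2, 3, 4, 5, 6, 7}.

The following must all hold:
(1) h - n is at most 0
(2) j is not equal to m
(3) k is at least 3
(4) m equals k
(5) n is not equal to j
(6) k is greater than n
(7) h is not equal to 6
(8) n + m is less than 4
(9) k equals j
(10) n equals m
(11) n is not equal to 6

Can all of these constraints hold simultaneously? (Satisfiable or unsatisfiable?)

From constraints 4, 9, and 10, n = m = k = j, so n = j. But constraint 5 says n ≠ j. Contradiction.

Unsatisfiable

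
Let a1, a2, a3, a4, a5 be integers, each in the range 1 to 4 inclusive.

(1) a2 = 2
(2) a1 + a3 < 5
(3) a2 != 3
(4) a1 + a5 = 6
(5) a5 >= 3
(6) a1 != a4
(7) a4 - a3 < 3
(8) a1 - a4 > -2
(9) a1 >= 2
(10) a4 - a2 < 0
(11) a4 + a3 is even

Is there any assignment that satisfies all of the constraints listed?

Take a1 = 2, a2 = 2, a3 = 1, a4 = 1, a5 = 4. Then constraint 2: a1 + a3 = 3; constraint 4: a1 + a5 = 6; constraint 7: a4 - a3 = 0, and every other listed constraint is also met.

Satisfiable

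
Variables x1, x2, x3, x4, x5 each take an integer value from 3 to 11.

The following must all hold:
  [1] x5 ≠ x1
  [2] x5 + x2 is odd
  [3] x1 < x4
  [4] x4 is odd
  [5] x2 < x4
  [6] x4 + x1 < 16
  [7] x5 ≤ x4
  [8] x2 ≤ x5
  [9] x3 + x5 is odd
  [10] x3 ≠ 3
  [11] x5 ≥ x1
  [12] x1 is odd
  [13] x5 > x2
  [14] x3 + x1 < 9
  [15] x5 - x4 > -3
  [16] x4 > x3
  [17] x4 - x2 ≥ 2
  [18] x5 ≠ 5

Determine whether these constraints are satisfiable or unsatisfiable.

Satisfiable

One satisfying assignment is x1 = 3, x2 = 6, x3 = 4, x4 = 11, x5 = 11.
For the less obvious constraints — constraint 6: x4 + x1 = 14; constraint 14: x3 + x1 = 7; constraint 15: x5 - x4 = 0 — and the others hold by inspection.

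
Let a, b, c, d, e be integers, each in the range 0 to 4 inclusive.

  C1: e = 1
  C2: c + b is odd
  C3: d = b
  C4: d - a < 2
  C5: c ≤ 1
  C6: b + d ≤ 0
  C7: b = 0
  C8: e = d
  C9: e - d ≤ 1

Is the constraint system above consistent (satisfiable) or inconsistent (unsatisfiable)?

Unsatisfiable

Constraint 1 fixes e = 1 and constraint 7 fixes b = 0. Constraints 3 and 8 give e = d = b, so e = b. But 1 ≠ 0 — contradiction.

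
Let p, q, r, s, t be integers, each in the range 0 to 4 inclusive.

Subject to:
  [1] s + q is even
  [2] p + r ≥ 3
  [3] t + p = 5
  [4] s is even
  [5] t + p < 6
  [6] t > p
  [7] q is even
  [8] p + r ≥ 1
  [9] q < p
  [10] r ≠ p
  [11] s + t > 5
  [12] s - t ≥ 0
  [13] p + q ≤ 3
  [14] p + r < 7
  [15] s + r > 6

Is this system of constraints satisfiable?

Try p = 1, q = 0, r = 3, s = 4, t = 4.
Check constraint 2: p + r = 4; constraint 3: t + p = 5; constraint 5: t + p = 5. The remaining constraints are straightforward to verify.

Satisfiable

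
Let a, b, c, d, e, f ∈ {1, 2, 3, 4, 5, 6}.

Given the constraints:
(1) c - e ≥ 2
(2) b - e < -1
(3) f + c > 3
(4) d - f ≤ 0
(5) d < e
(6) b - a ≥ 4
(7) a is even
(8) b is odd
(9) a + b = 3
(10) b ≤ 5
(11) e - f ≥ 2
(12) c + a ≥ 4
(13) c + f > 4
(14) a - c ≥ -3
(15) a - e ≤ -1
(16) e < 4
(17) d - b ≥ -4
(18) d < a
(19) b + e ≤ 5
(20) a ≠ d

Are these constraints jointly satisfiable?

Unsatisfiable

Constraints 1, 4, 6, 11, 14, and 17 give f − d ≥ 0, d − b ≥ -4, b − a ≥ 4, a − c ≥ -3, c − e ≥ 2, e − f ≥ 2.
Adding all 6 inequalities: the left sides telescope to 0, and the right sides sum to 0 + (-4) + 4 + (-3) + 2 + 2 = 1. So 0 ≥ 1, which is false.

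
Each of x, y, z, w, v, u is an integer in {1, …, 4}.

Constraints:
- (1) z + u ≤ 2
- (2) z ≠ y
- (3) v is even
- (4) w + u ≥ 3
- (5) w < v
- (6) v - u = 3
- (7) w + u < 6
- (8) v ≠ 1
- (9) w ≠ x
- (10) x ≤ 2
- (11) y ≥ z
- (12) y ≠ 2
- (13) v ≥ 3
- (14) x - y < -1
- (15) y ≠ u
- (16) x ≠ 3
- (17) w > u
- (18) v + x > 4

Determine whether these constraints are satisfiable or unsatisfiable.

Setting (x, y, z, w, v, u) = (1, 3, 1, 2, 4, 1) satisfies everything: constraint 1: z + u = 2; constraint 4: w + u = 3, and the others follow.

Satisfiable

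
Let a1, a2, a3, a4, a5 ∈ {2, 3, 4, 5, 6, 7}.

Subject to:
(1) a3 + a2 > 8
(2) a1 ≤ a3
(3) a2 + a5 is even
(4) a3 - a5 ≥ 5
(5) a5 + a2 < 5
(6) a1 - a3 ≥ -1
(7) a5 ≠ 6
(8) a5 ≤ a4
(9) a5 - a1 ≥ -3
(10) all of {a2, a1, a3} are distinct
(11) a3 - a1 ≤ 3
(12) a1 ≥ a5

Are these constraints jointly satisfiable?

Unsatisfiable

Constraints 4, 6, and 9 give a5 − a1 ≥ -3, a1 − a3 ≥ -1, a3 − a5 ≥ 5.
Adding all 3 inequalities: the left sides telescope to 0, and the right sides sum to (-3) + (-1) + 5 = 1. So 0 ≥ 1, which is false.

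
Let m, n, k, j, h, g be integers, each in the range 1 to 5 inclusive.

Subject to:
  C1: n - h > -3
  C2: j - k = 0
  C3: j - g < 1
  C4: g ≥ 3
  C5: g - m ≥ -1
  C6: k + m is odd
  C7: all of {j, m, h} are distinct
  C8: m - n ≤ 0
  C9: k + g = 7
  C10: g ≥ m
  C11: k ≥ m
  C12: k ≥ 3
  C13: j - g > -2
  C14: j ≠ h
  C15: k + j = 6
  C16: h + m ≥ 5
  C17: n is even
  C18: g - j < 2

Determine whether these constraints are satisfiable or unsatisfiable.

Satisfiable

Setting (m, n, k, j, h, g) = (2, 4, 3, 3, 4, 4) satisfies everything: constraint 1: n - h = 0; constraint 2: j - k = 0, and the others follow.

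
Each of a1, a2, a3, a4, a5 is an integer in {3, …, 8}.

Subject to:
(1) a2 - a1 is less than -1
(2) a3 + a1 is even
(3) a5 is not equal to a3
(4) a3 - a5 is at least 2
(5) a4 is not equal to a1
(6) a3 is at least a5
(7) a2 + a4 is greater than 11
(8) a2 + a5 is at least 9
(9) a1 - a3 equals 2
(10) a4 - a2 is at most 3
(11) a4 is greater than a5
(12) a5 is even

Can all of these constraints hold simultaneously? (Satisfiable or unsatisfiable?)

The assignment a1 = 8, a2 = 6, a3 = 6, a4 = 7, a5 = 4 works:
  constraint 1 holds since a2 - a1 = -2.
  constraint 4 holds since a3 - a5 = 2.
The rest check out directly.

Satisfiable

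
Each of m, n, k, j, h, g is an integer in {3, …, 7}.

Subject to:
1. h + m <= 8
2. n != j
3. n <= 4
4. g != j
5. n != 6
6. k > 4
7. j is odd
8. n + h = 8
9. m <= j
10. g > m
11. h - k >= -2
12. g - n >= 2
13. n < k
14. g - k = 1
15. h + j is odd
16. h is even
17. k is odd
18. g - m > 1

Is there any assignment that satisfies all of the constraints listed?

The assignment m = 3, n = 4, k = 5, j = 5, h = 4, g = 6 works:
  constraint 1 holds since h + m = 7.
  constraint 8 holds since n + h = 8.
The rest check out directly.

Satisfiable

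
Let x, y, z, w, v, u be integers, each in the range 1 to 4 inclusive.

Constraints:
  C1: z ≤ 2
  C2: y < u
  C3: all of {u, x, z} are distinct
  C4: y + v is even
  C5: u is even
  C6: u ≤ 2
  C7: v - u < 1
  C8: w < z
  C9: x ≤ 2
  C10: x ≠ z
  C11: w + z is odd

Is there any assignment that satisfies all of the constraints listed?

Constraints 1, 6, and 9 confine each of u, x, z to the 2 values {1, 2} (the domain already gives each ≥ 1).
Constraint 3 requires all 3 of them to be distinct, but only 2 values are available — impossible by the pigeonhole principle.

Unsatisfiable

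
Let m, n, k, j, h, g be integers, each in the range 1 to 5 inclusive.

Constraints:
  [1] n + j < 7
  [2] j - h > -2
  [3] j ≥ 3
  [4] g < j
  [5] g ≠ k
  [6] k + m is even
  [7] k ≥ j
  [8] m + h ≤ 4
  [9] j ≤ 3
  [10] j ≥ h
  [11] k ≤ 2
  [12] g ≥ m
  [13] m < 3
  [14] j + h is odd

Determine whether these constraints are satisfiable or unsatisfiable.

Unsatisfiable

From constraint 3: j ≥ 3. From constraints 7 and 11: j ≤ k and k ≤ 2, so j ≤ 2. But 2 < 3, so no value of j works.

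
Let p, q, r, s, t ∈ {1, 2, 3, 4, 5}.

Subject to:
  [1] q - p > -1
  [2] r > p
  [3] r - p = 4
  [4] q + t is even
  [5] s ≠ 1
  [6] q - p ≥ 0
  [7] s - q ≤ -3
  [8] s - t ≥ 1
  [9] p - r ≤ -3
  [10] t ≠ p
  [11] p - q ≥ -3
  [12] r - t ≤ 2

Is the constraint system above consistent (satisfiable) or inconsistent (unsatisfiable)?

Unsatisfiable

Constraints 7, 8, 9, 11, and 12 give r − p ≥ 3, p − q ≥ -3, q − s ≥ 3, s − t ≥ 1, t − r ≥ -2.
Adding all 5 inequalities: the left sides telescope to 0, and the right sides sum to 3 + (-3) + 3 + 1 + (-2) = 2. So 0 ≥ 2, which is false.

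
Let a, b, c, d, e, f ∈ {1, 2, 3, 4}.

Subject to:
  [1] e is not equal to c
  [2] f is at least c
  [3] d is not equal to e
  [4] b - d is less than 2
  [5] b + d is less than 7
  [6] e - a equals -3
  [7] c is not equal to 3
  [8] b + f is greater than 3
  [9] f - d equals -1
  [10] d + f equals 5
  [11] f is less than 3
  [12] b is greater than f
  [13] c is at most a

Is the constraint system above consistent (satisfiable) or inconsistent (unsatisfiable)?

The assignment a = 4, b = 3, c = 2, d = 3, e = 1, f = 2 works:
  constraint 4 holds since b - d = 0.
  constraint 5 holds since b + d = 6.
  constraint 6 holds since e - a = -3.
The rest check out directly.

Satisfiable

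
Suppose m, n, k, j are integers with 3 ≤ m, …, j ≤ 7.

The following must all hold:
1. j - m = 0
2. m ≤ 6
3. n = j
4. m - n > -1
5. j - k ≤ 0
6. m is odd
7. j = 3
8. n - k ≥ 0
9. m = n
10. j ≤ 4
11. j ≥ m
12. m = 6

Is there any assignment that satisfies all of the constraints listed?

Unsatisfiable

Constraint 12 fixes m = 6 and constraint 7 fixes j = 3. Constraints 3 and 9 give m = n = j, so m = j. But 6 ≠ 3 — contradiction.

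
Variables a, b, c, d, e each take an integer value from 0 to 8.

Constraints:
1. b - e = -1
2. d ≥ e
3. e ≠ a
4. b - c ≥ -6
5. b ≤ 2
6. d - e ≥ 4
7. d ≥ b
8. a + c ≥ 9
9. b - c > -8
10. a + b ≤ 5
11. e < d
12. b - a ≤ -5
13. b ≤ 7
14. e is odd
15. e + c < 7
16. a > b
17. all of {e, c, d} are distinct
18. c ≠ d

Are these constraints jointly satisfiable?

The assignment a = 5, b = 0, c = 5, d = 6, e = 1 works:
  constraint 1 holds since b - e = -1.
  constraint 4 holds since b - c = -5.
The rest check out directly.

Satisfiable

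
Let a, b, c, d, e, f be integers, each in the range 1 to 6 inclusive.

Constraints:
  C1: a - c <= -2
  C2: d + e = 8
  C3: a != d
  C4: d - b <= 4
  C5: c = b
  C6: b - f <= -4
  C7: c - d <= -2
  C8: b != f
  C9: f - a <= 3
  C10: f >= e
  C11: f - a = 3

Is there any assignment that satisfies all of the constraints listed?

Constraints 1, 4, 6, 7, and 9 give a − f ≥ -3, f − b ≥ 4, b − d ≥ -4, d − c ≥ 2, c − a ≥ 2.
Adding all 5 inequalities: the left sides telescope to 0, and the right sides sum to (-3) + 4 + (-4) + 2 + 2 = 1. So 0 ≥ 1, which is false.

Unsatisfiable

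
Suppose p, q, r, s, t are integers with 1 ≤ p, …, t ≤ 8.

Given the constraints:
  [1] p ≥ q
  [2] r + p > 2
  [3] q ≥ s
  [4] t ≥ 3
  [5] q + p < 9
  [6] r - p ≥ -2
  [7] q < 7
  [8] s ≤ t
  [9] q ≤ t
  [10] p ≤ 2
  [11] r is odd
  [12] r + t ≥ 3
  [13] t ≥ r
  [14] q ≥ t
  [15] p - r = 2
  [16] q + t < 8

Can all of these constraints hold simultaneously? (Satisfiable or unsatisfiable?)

From constraints 4 and 14: q ≥ t and t ≥ 3, so q ≥ 3. From constraints 1 and 10: q ≤ p and p ≤ 2, so q ≤ 2. But 2 < 3, so no value of q works.

Unsatisfiable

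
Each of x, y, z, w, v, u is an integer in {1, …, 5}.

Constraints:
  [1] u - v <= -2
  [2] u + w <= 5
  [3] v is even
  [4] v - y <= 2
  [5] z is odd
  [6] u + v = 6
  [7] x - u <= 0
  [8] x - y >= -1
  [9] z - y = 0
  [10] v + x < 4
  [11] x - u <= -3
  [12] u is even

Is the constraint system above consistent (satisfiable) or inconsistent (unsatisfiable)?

Unsatisfiable

Constraints 1, 4, 8, and 11 give u − x ≥ 3, x − y ≥ -1, y − v ≥ -2, v − u ≥ 2.
Adding all 4 inequalities: the left sides telescope to 0, and the right sides sum to 3 + (-1) + (-2) + 2 = 2. So 0 ≥ 2, which is false.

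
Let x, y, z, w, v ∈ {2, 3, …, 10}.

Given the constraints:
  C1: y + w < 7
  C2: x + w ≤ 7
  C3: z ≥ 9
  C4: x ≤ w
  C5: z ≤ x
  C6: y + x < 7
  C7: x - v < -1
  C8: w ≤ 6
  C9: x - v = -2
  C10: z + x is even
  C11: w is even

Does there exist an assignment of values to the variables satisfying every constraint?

From constraints 3 and 5: x ≥ z and z ≥ 9, so x ≥ 9. From constraints 4 and 8: x ≤ w and w ≤ 6, so x ≤ 6. But 6 < 9, so no value of x works.

Unsatisfiable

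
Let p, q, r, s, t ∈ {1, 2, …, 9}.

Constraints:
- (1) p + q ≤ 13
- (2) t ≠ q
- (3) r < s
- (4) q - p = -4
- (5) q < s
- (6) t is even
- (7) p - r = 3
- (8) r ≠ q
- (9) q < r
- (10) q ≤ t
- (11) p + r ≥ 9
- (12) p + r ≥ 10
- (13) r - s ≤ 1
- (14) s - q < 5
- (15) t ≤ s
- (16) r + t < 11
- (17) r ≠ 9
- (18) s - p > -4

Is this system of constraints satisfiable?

Satisfiable

The assignment p = 7, q = 3, r = 4, s = 5, t = 4 works:
  constraint 1 holds since p + q = 10.
  constraint 4 holds since q - p = -4.
The rest check out directly.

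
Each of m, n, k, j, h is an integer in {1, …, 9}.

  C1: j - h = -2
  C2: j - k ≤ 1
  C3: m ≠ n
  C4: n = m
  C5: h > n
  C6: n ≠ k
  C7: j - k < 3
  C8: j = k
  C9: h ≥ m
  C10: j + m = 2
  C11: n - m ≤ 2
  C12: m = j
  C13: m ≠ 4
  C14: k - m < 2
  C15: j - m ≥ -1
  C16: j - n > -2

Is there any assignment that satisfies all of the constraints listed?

From constraints 4, 8, and 12, n = m = j = k, so n = k. But constraint 6 says n ≠ k. Contradiction.

Unsatisfiable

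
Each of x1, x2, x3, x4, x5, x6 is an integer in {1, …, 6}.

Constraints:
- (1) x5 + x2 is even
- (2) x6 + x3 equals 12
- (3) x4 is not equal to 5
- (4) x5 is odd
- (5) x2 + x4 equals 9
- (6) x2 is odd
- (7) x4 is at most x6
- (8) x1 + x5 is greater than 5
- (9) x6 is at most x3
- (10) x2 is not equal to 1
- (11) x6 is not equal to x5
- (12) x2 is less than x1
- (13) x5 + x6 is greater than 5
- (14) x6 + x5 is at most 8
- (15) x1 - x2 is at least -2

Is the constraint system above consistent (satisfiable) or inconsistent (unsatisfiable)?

Satisfiable

Try x1 = 6, x2 = 5, x3 = 6, x4 = 4, x5 = 1, x6 = 6.
Check constraint 2: x6 + x3 = 12; constraint 5: x2 + x4 = 9; constraint 8: x1 + x5 = 7. The remaining constraints are straightforward to verify.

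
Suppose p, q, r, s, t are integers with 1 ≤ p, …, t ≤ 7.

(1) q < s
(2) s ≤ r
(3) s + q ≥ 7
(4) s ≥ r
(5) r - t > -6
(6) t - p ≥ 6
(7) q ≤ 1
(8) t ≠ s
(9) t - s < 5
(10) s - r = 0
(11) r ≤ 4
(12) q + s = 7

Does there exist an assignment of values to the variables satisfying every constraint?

Unsatisfiable

From constraints 2 and 11: s ≤ r ≤ 4. From constraint 7: q ≤ 1. Hence s + q ≤ 5. But constraint 3 requires s + q ≥ 7, and 7 > 5. Contradiction.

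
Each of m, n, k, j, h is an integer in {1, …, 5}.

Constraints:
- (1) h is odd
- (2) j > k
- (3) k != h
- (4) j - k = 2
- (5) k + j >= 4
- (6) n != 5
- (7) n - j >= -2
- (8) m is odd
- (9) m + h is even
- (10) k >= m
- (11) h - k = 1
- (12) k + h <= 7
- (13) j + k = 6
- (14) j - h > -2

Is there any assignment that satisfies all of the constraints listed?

Satisfiable

One satisfying assignment is m = 1, n = 2, k = 2, j = 4, h = 3.
For the less obvious constraints — constraint 4: j - k = 2; constraint 5: k + j = 6 — and the others hold by inspection.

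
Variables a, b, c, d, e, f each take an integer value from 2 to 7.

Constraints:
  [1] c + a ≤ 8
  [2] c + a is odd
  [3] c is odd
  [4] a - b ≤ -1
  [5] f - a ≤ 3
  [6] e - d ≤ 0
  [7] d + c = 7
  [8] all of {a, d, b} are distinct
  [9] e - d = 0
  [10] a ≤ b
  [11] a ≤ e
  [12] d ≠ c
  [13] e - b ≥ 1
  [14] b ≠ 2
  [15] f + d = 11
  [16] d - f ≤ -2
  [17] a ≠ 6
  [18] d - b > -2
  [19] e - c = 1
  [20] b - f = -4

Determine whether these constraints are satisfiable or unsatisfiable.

Constraints 4, 5, 6, 13, and 16 give a − f ≥ -3, f − d ≥ 2, d − e ≥ 0, e − b ≥ 1, b − a ≥ 1.
Adding all 5 inequalities: the left sides telescope to 0, and the right sides sum to (-3) + 2 + 0 + 1 + 1 = 1. So 0 ≥ 1, which is false.

Unsatisfiable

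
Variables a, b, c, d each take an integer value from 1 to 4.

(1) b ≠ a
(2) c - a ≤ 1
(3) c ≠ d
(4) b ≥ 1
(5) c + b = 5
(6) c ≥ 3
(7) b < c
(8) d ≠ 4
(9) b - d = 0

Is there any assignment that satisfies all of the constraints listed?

Satisfiable

Take a = 4, b = 2, c = 3, d = 2. Then constraint 2: c - a = -1; constraint 5: c + b = 5; constraint 9: b - d = 0, and every other listed constraint is also met.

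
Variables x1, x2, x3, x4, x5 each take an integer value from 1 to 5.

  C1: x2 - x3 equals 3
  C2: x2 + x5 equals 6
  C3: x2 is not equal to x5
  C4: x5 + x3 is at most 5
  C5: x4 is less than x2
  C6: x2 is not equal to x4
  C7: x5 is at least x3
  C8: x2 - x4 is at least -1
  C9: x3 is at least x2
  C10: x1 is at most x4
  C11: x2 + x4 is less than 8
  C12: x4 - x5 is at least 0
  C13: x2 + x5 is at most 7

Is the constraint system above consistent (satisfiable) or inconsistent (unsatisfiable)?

Constraints 5, 7, 9, and 12 give x4 < x2, x2 ≤ x3, x3 ≤ x5, x5 ≤ x4. Chaining: x4 < x2 ≤ x3 ≤ x5 ≤ x4, which forces x4 < x4 — impossible.

Unsatisfiable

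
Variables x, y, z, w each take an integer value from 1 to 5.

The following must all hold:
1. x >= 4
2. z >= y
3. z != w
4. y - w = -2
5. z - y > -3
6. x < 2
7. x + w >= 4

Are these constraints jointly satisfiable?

From constraint 1: x ≥ 4. From constraint 6: x ≤ 1. But 1 < 4, so no value of x works.

Unsatisfiable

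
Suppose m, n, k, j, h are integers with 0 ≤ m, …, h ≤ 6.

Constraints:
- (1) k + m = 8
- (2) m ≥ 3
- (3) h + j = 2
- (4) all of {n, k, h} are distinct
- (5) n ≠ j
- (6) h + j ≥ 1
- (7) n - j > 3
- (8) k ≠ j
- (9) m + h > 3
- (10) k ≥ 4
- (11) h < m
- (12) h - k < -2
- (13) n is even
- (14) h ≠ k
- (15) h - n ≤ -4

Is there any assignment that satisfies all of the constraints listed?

Setting (m, n, k, j, h) = (4, 6, 4, 1, 1) satisfies everything: constraint 1: k + m = 8; constraint 3: h + j = 2; constraint 6: h + j = 2, and the others follow.

Satisfiable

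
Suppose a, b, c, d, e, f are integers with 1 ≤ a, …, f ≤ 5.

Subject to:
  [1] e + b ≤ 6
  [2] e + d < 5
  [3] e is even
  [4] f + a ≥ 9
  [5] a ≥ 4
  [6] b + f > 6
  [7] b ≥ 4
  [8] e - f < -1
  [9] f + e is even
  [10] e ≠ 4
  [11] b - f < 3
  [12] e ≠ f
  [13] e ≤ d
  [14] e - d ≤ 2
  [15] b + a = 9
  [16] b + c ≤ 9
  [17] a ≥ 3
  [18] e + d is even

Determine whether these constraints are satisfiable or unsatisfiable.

Try a = 5, b = 4, c = 3, d = 2, e = 2, f = 4.
Check constraint 1: e + b = 6; constraint 2: e + d = 4. The remaining constraints are straightforward to verify.

Satisfiable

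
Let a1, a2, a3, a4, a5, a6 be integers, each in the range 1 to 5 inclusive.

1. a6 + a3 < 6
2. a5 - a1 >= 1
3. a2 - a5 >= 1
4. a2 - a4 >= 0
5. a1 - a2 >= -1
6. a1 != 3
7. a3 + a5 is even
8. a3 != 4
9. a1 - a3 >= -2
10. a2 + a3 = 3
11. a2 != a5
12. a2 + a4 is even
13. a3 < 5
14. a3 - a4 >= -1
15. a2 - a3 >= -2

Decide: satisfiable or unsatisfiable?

Constraints 2, 3, and 5 give a5 − a1 ≥ 1, a1 − a2 ≥ -1, a2 − a5 ≥ 1.
Adding all 3 inequalities: the left sides telescope to 0, and the right sides sum to 1 + (-1) + 1 = 1. So 0 ≥ 1, which is false.

Unsatisfiable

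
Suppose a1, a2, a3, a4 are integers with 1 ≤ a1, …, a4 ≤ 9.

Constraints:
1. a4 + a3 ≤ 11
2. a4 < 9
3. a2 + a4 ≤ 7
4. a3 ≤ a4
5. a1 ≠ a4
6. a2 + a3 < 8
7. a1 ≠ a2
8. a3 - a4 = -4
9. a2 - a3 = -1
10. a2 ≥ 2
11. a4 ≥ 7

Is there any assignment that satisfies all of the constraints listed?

From constraint 10: a2 ≥ 2. From constraint 11: a4 ≥ 7. Hence a2 + a4 ≥ 9. But constraint 3 requires a2 + a4 ≤ 7, and 7 < 9. Contradiction.

Unsatisfiable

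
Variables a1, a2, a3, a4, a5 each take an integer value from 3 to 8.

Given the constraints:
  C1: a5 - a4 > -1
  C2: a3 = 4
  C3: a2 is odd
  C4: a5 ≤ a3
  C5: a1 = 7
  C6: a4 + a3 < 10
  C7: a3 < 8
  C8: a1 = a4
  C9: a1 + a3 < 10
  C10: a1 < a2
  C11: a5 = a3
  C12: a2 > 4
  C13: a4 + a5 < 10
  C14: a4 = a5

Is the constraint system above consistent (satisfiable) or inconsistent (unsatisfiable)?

Constraint 5 fixes a1 = 7 and constraint 2 fixes a3 = 4. Constraints 8, 11, and 14 give a1 = a4 = a5 = a3, so a1 = a3. But 7 ≠ 4 — contradiction.

Unsatisfiable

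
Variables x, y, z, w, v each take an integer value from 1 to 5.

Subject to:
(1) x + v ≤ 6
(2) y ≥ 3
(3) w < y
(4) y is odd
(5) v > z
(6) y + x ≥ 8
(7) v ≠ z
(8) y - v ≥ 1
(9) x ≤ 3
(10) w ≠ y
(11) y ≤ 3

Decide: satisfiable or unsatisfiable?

Unsatisfiable

From constraint 11: y ≤ 3. From constraint 9: x ≤ 3. Hence y + x ≤ 6. But constraint 6 requires y + x ≥ 8, and 8 > 6. Contradiction.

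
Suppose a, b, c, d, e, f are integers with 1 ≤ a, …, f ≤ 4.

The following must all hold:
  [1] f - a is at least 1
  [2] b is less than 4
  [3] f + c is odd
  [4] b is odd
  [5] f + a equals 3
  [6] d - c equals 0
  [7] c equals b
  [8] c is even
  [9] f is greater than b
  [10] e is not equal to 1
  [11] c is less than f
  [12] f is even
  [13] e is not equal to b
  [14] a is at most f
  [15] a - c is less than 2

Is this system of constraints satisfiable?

Unsatisfiable

Constraint 12 makes f even and constraint 8 makes c even, so f + c must be even. Constraint 3 says f + c is odd — contradiction.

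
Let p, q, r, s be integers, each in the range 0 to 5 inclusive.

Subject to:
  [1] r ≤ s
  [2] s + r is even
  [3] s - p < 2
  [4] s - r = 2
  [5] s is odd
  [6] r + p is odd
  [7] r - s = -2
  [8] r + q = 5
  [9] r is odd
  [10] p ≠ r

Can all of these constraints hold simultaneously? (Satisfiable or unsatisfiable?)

Satisfiable

One satisfying assignment is p = 4, q = 4, r = 1, s = 3.
For the less obvious constraints — constraint 3: s - p = -1; constraint 4: s - r = 2; constraint 7: r - s = -2 — and the others hold by inspection.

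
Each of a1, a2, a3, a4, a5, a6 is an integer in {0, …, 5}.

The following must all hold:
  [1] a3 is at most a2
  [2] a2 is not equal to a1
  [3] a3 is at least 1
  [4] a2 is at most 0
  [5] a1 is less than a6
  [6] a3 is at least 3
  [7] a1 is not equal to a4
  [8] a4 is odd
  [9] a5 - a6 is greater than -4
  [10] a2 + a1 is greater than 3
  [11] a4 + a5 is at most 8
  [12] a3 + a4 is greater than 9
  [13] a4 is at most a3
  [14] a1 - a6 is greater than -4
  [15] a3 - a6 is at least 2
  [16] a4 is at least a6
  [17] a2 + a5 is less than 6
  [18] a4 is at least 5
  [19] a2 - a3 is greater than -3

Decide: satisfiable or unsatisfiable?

From constraints 13 and 18: a3 ≥ a4 and a4 ≥ 5, so a3 ≥ 5. From constraints 1 and 4: a3 ≤ a2 and a2 ≤ 0, so a3 ≤ 0. But 0 < 5, so no value of a3 works.

Unsatisfiable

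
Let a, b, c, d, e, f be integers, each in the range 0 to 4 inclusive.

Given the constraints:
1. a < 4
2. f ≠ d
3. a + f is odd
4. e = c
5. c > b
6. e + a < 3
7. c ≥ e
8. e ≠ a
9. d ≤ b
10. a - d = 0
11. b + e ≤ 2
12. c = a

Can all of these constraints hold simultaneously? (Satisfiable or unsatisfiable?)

From constraints 4 and 12, e = c = a, so e = a. But constraint 8 says e ≠ a. Contradiction.

Unsatisfiable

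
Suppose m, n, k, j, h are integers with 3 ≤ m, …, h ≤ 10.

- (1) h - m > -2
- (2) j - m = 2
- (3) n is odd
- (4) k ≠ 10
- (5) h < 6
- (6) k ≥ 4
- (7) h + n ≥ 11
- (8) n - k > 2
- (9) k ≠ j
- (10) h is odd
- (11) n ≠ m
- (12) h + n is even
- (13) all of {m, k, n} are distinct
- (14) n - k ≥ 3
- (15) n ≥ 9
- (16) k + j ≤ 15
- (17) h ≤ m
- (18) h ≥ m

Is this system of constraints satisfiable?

One satisfying assignment is m = 5, n = 9, k = 6, j = 7, h = 5.
For the less obvious constraints — constraint 1: h - m = 0; constraint 2: j - m = 2; constraint 7: h + n = 14 — and the others hold by inspection.

Satisfiable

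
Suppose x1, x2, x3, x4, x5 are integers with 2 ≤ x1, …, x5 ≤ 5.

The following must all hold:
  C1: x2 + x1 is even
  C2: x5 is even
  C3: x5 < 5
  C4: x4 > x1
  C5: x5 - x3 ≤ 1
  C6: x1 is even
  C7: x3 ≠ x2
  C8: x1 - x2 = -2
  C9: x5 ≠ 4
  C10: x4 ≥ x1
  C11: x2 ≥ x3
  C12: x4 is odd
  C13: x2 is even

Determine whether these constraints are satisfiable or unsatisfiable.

One satisfying assignment is x1 = 2, x2 = 4, x3 = 3, x4 = 5, x5 = 2.
For the less obvious constraints — constraint 1: x2 + x1 = 6 is even; constraint 5: x5 - x3 = -1; constraint 8: x1 - x2 = -2 — and the others hold by inspection.

Satisfiable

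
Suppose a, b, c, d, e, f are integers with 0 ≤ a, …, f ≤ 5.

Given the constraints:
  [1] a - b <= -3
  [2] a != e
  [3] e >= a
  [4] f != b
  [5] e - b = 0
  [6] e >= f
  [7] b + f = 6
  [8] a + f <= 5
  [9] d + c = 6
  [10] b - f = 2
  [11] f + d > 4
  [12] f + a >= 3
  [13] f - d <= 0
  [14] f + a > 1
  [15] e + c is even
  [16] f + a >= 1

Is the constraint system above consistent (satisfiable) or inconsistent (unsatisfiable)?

Satisfiable

Setting (a, b, c, d, e, f) = (1, 4, 2, 4, 4, 2) satisfies everything: constraint 1: a - b = -3; constraint 5: e - b = 0, and the others follow.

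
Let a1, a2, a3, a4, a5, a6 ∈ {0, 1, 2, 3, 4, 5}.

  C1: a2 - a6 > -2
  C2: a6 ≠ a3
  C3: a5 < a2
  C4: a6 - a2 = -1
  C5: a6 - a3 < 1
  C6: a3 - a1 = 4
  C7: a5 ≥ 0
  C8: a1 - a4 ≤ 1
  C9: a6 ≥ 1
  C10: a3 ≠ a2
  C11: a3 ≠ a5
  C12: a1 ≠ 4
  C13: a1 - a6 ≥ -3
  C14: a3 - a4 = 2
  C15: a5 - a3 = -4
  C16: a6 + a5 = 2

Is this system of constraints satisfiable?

Satisfiable

The assignment a1 = 0, a2 = 3, a3 = 4, a4 = 2, a5 = 0, a6 = 2 works:
  constraint 1 holds since a2 - a6 = 1.
  constraint 4 holds since a6 - a2 = -1.
The rest check out directly.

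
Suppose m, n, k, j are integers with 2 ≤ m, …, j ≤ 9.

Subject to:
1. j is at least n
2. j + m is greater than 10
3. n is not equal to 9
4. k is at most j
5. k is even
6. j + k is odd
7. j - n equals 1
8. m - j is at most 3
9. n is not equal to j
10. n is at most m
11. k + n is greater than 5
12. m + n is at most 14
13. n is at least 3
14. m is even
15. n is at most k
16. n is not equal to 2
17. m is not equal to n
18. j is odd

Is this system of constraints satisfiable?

Setting (m, n, k, j) = (8, 4, 4, 5) satisfies everything: constraint 2: j + m = 13; constraint 7: j - n = 1; constraint 8: m - j = 3, and the others follow.

Satisfiable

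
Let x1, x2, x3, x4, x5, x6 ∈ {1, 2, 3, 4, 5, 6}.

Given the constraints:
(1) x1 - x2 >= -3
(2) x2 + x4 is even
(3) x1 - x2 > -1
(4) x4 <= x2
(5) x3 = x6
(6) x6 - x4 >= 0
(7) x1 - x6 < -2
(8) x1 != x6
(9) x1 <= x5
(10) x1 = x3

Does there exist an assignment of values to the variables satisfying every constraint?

Unsatisfiable

From constraints 5 and 10, x1 = x3 = x6, so x1 = x6. But constraint 8 says x1 ≠ x6. Contradiction.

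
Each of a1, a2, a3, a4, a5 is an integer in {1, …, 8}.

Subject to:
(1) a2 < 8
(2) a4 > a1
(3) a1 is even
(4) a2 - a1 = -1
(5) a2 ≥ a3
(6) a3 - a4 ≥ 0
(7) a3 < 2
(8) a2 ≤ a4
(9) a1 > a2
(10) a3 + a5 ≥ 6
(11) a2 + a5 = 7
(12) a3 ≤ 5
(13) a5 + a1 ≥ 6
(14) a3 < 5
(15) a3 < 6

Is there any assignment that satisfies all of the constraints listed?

Constraints 2, 5, 6, and 9 give a4 ≤ a3, a3 ≤ a2, a2 < a1, a1 < a4. Chaining: a4 ≤ a3 ≤ a2 < a1 < a4, which forces a4 < a4 — impossible.

Unsatisfiable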